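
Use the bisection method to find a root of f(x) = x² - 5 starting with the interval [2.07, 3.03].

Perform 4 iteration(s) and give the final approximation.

f(x) = x² - 5
Initial interval: [2.07, 3.03]

Iteration 1:
  c_1 = (2.070000 + 3.030000)/2 = 2.550000
  f(c_1) = f(2.550000) = 1.502500
  f(a) × f(c) < 0, new interval: [2.070000, 2.550000]
Iteration 2:
  c_2 = (2.070000 + 2.550000)/2 = 2.310000
  f(c_2) = f(2.310000) = 0.336100
  f(a) × f(c) < 0, new interval: [2.070000, 2.310000]
Iteration 3:
  c_3 = (2.070000 + 2.310000)/2 = 2.190000
  f(c_3) = f(2.190000) = -0.203900
  f(a) × f(c) ≥ 0, new interval: [2.190000, 2.310000]
Iteration 4:
  c_4 = (2.190000 + 2.310000)/2 = 2.250000
  f(c_4) = f(2.250000) = 0.062500
  f(a) × f(c) < 0, new interval: [2.190000, 2.250000]

After 4 iteration(s), the approximation is c_4 = 2.250000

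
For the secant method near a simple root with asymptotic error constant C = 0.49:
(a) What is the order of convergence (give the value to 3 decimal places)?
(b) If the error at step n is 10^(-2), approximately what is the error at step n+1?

(a) Secant method has superlinear convergence with order φ = (1+√5)/2 ≈ 1.618.
    This means |e_{n+1}| ≈ C|e_n|^1.618.

(b) With |e_n| = 10^(-2) and C = 0.49:
    |e_{n+1}| ≈ 0.49 × (10^(-2))^1.618 = 0.49 × 10^(-3.24)

(a) ≈ 1.618 (golden ratio); (b) |e_{n+1}| ≈ 2.845e-04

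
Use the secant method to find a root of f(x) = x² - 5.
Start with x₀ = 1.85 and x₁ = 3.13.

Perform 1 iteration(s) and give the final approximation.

f(x) = x² - 5
x₀ = 1.85, x₁ = 3.13

Secant formula: x_{n+1} = x_n - f(x_n)(x_n - x_{n-1})/(f(x_n) - f(x_{n-1}))

Iteration 1:
  f(1.850000) = -1.577500
  f(3.130000) = 4.796900
  x_2 = 3.130000 - 4.796900×(3.130000 - 1.850000)/(4.796900 - (-1.577500))
       = 2.166767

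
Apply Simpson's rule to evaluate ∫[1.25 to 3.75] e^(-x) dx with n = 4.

f(x) = e^(-x)
a = 1.25, b = 3.75, n = 4
h = (b - a)/n = 0.625000

Simpson's rule: (h/3)[f(x₀) + 4f(x₁) + 2f(x₂) + ... + f(xₙ)]

x_0 = 1.2500, f(x_0) = 0.286505, coefficient = 1
x_1 = 1.8750, f(x_1) = 0.153355, coefficient = 4
x_2 = 2.5000, f(x_2) = 0.082085, coefficient = 2
x_3 = 3.1250, f(x_3) = 0.043937, coefficient = 4
x_4 = 3.7500, f(x_4) = 0.023518, coefficient = 1

I ≈ (0.625000/3) × 1.263360 = 0.263200
Exact value: 0.262987
Error: 0.000213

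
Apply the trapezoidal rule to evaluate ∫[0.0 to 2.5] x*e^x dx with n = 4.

f(x) = x*e^x
a = 0.0, b = 2.5, n = 4
h = (b - a)/n = 0.625000

Trapezoidal rule: (h/2)[f(x₀) + 2f(x₁) + 2f(x₂) + ... + f(xₙ)]

x_0 = 0.0000, f(x_0) = 0.000000, coefficient = 1
x_1 = 0.6250, f(x_1) = 1.167654, coefficient = 2
x_2 = 1.2500, f(x_2) = 4.362929, coefficient = 2
x_3 = 1.8750, f(x_3) = 12.226536, coefficient = 2
x_4 = 2.5000, f(x_4) = 30.456235, coefficient = 1

I ≈ (0.625000/2) × 65.970471 = 20.615772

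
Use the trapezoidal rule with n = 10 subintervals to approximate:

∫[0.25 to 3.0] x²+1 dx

f(x) = x²+1
a = 0.25, b = 3.0, n = 10
h = (b - a)/n = 0.275000

Trapezoidal rule: (h/2)[f(x₀) + 2f(x₁) + 2f(x₂) + ... + f(xₙ)]

x_0 = 0.2500, f(x_0) = 1.062500, coefficient = 1
x_1 = 0.5250, f(x_1) = 1.275625, coefficient = 2
x_2 = 0.8000, f(x_2) = 1.640000, coefficient = 2
x_3 = 1.0750, f(x_3) = 2.155625, coefficient = 2
x_4 = 1.3500, f(x_4) = 2.822500, coefficient = 2
x_5 = 1.6250, f(x_5) = 3.640625, coefficient = 2
x_6 = 1.9000, f(x_6) = 4.610000, coefficient = 2
x_7 = 2.1750, f(x_7) = 5.730625, coefficient = 2
x_8 = 2.4500, f(x_8) = 7.002500, coefficient = 2
x_9 = 2.7250, f(x_9) = 8.425625, coefficient = 2
x_10 = 3.0000, f(x_10) = 10.000000, coefficient = 1

I ≈ (0.275000/2) × 85.668750 = 11.779453
Exact value: 11.744792
Error: 0.034661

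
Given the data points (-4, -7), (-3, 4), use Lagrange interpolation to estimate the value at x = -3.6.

Lagrange interpolation formula:
P(x) = Σ yᵢ × Lᵢ(x)
where Lᵢ(x) = Π_{j≠i} (x - xⱼ)/(xᵢ - xⱼ)

L_0(-3.6) = (-3.6 - (-3))/(-4 - (-3)) = 0.600000
L_1(-3.6) = (-3.6 - (-4))/(-3 - (-4)) = 0.400000

P(-3.6) = (-7)×L_0(-3.6) + 4×L_1(-3.6)
P(-3.6) = -2.600000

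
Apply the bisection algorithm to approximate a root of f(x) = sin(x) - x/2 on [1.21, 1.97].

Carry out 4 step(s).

f(x) = sin(x) - x/2
Initial interval: [1.21, 1.97]

Iteration 1:
  c_1 = (1.210000 + 1.970000)/2 = 1.590000
  f(c_1) = f(1.590000) = 0.204816
  f(a) × f(c) ≥ 0, new interval: [1.590000, 1.970000]
Iteration 2:
  c_2 = (1.590000 + 1.970000)/2 = 1.780000
  f(c_2) = f(1.780000) = 0.088197
  f(a) × f(c) ≥ 0, new interval: [1.780000, 1.970000]
Iteration 3:
  c_3 = (1.780000 + 1.970000)/2 = 1.875000
  f(c_3) = f(1.875000) = 0.016586
  f(a) × f(c) ≥ 0, new interval: [1.875000, 1.970000]
Iteration 4:
  c_4 = (1.875000 + 1.970000)/2 = 1.922500
  f(c_4) = f(1.922500) = -0.022463
  f(a) × f(c) < 0, new interval: [1.875000, 1.922500]

After 4 iteration(s), the approximation is c_4 = 1.922500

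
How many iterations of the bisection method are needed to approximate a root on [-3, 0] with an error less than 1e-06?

We need (b-a)/2^n ≤ 1e-06
(0 - (-3))/2^n ≤ 1e-06
3/2^n ≤ 1e-06
2^n ≥ 3000000
n ≥ log₂(3000000) = 21.52
n ≥ 22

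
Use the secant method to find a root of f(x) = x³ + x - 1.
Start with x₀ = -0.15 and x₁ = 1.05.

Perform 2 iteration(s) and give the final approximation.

f(x) = x³ + x - 1
x₀ = -0.15, x₁ = 1.05

Secant formula: x_{n+1} = x_n - f(x_n)(x_n - x_{n-1})/(f(x_n) - f(x_{n-1}))

Iteration 1:
  f(-0.150000) = -1.153375
  f(1.050000) = 1.207625
  x_2 = 1.050000 - 1.207625×(1.050000 - (-0.150000))/(1.207625 - (-1.153375))
       = 0.436213
Iteration 2:
  f(1.050000) = 1.207625
  f(0.436213) = -0.480783
  x_3 = 0.436213 - (-0.480783)×(0.436213 - 1.050000)/(-0.480783 - 1.207625)
       = 0.610992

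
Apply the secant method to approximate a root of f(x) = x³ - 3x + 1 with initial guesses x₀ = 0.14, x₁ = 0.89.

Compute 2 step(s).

f(x) = x³ - 3x + 1
x₀ = 0.14, x₁ = 0.89

Secant formula: x_{n+1} = x_n - f(x_n)(x_n - x_{n-1})/(f(x_n) - f(x_{n-1}))

Iteration 1:
  f(0.140000) = 0.582744
  f(0.890000) = -0.965031
  x_2 = 0.890000 - (-0.965031)×(0.890000 - 0.140000)/(-0.965031 - 0.582744)
       = 0.422378
Iteration 2:
  f(0.890000) = -0.965031
  f(0.422378) = -0.191781
  x_3 = 0.422378 - (-0.191781)×(0.422378 - 0.890000)/(-0.191781 - (-0.965031))
       = 0.306399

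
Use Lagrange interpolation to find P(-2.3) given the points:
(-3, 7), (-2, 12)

Lagrange interpolation formula:
P(x) = Σ yᵢ × Lᵢ(x)
where Lᵢ(x) = Π_{j≠i} (x - xⱼ)/(xᵢ - xⱼ)

L_0(-2.3) = (-2.3 - (-2))/(-3 - (-2)) = 0.300000
L_1(-2.3) = (-2.3 - (-3))/(-2 - (-3)) = 0.700000

P(-2.3) = 7×L_0(-2.3) + 12×L_1(-2.3)
P(-2.3) = 10.500000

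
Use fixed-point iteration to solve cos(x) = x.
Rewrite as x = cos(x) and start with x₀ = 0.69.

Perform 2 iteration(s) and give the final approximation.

Equation: cos(x) = x
Fixed-point form: x = cos(x)
x₀ = 0.69

x_1 = g(0.690000) = 0.771246
x_2 = g(0.771246) = 0.717043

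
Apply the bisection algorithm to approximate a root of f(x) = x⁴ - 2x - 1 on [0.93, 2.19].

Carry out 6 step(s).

f(x) = x⁴ - 2x - 1
Initial interval: [0.93, 2.19]

Iteration 1:
  c_1 = (0.930000 + 2.190000)/2 = 1.560000
  f(c_1) = f(1.560000) = 1.802409
  f(a) × f(c) < 0, new interval: [0.930000, 1.560000]
Iteration 2:
  c_2 = (0.930000 + 1.560000)/2 = 1.245000
  f(c_2) = f(1.245000) = -1.087422
  f(a) × f(c) ≥ 0, new interval: [1.245000, 1.560000]
Iteration 3:
  c_3 = (1.245000 + 1.560000)/2 = 1.402500
  f(c_3) = f(1.402500) = 0.064114
  f(a) × f(c) < 0, new interval: [1.245000, 1.402500]
Iteration 4:
  c_4 = (1.245000 + 1.402500)/2 = 1.323750
  f(c_4) = f(1.323750) = -0.576895
  f(a) × f(c) ≥ 0, new interval: [1.323750, 1.402500]
Iteration 5:
  c_5 = (1.323750 + 1.402500)/2 = 1.363125
  f(c_5) = f(1.363125) = -0.273678
  f(a) × f(c) ≥ 0, new interval: [1.363125, 1.402500]
Iteration 6:
  c_6 = (1.363125 + 1.402500)/2 = 1.382812
  f(c_6) = f(1.382812) = -0.109229
  f(a) × f(c) ≥ 0, new interval: [1.382812, 1.402500]

After 6 iteration(s), the approximation is c_6 = 1.382812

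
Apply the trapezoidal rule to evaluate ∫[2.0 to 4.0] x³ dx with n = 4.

f(x) = x³
a = 2.0, b = 4.0, n = 4
h = (b - a)/n = 0.500000

Trapezoidal rule: (h/2)[f(x₀) + 2f(x₁) + 2f(x₂) + ... + f(xₙ)]

x_0 = 2.0000, f(x_0) = 8.000000, coefficient = 1
x_1 = 2.5000, f(x_1) = 15.625000, coefficient = 2
x_2 = 3.0000, f(x_2) = 27.000000, coefficient = 2
x_3 = 3.5000, f(x_3) = 42.875000, coefficient = 2
x_4 = 4.0000, f(x_4) = 64.000000, coefficient = 1

I ≈ (0.500000/2) × 243.000000 = 60.750000
Exact value: 60.000000
Error: 0.750000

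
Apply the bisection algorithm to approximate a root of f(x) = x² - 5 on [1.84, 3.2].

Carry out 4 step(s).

f(x) = x² - 5
Initial interval: [1.84, 3.2]

Iteration 1:
  c_1 = (1.840000 + 3.200000)/2 = 2.520000
  f(c_1) = f(2.520000) = 1.350400
  f(a) × f(c) < 0, new interval: [1.840000, 2.520000]
Iteration 2:
  c_2 = (1.840000 + 2.520000)/2 = 2.180000
  f(c_2) = f(2.180000) = -0.247600
  f(a) × f(c) ≥ 0, new interval: [2.180000, 2.520000]
Iteration 3:
  c_3 = (2.180000 + 2.520000)/2 = 2.350000
  f(c_3) = f(2.350000) = 0.522500
  f(a) × f(c) < 0, new interval: [2.180000, 2.350000]
Iteration 4:
  c_4 = (2.180000 + 2.350000)/2 = 2.265000
  f(c_4) = f(2.265000) = 0.130225
  f(a) × f(c) < 0, new interval: [2.180000, 2.265000]

After 4 iteration(s), the approximation is c_4 = 2.265000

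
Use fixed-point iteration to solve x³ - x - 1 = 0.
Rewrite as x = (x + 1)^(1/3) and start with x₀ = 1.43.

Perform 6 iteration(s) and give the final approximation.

Equation: x³ - x - 1 = 0
Fixed-point form: x = (x + 1)^(1/3)
x₀ = 1.43

x_1 = g(1.430000) = 1.344421
x_2 = g(1.344421) = 1.328450
x_3 = g(1.328450) = 1.325426
x_4 = g(1.325426) = 1.324853
x_5 = g(1.324853) = 1.324744
x_6 = g(1.324744) = 1.324723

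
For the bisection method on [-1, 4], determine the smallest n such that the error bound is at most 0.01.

We need (b-a)/2^n ≤ 0.01
(4 - (-1))/2^n ≤ 0.01
5/2^n ≤ 0.01
2^n ≥ 500
n ≥ log₂(500) = 8.97
n ≥ 9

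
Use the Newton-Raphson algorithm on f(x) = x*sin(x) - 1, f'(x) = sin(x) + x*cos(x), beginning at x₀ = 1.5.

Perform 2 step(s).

f(x) = x*sin(x) - 1
f'(x) = sin(x) + x*cos(x)
x₀ = 1.5

Newton-Raphson formula: x_{n+1} = x_n - f(x_n)/f'(x_n)

Iteration 1:
  f(1.500000) = 0.496242
  f'(1.500000) = 1.103601
  x_1 = 1.500000 - 0.496242/1.103601 = 1.050342
Iteration 2:
  f(1.050342) = -0.088730
  f'(1.050342) = 1.389902
  x_2 = 1.050342 - (-0.088730)/1.389902 = 1.114181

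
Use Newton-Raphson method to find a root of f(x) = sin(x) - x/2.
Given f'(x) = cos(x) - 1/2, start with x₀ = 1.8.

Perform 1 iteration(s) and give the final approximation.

f(x) = sin(x) - x/2
f'(x) = cos(x) - 1/2
x₀ = 1.8

Newton-Raphson formula: x_{n+1} = x_n - f(x_n)/f'(x_n)

Iteration 1:
  f(1.800000) = 0.073848
  f'(1.800000) = -0.727202
  x_1 = 1.800000 - 0.073848/(-0.727202) = 1.901550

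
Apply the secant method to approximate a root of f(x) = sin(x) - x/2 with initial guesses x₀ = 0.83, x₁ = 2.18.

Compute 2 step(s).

f(x) = sin(x) - x/2
x₀ = 0.83, x₁ = 2.18

Secant formula: x_{n+1} = x_n - f(x_n)(x_n - x_{n-1})/(f(x_n) - f(x_{n-1}))

Iteration 1:
  f(0.830000) = 0.322931
  f(2.180000) = -0.269896
  x_2 = 2.180000 - (-0.269896)×(2.180000 - 0.830000)/(-0.269896 - 0.322931)
       = 1.565387
Iteration 2:
  f(2.180000) = -0.269896
  f(1.565387) = 0.217292
  x_3 = 1.565387 - 0.217292×(1.565387 - 2.180000)/(0.217292 - (-0.269896))
       = 1.839512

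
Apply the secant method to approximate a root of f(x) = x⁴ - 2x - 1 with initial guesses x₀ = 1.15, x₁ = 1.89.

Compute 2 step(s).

f(x) = x⁴ - 2x - 1
x₀ = 1.15, x₁ = 1.89

Secant formula: x_{n+1} = x_n - f(x_n)(x_n - x_{n-1})/(f(x_n) - f(x_{n-1}))

Iteration 1:
  f(1.150000) = -1.550994
  f(1.890000) = 7.979898
  x_2 = 1.890000 - 7.979898×(1.890000 - 1.150000)/(7.979898 - (-1.550994))
       = 1.270423
Iteration 2:
  f(1.890000) = 7.979898
  f(1.270423) = -0.935934
  x_3 = 1.270423 - (-0.935934)×(1.270423 - 1.890000)/(-0.935934 - 7.979898)
       = 1.335462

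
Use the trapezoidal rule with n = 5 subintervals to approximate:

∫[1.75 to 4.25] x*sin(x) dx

f(x) = x*sin(x)
a = 1.75, b = 4.25, n = 5
h = (b - a)/n = 0.500000

Trapezoidal rule: (h/2)[f(x₀) + 2f(x₁) + 2f(x₂) + ... + f(xₙ)]

x_0 = 1.7500, f(x_0) = 1.721975, coefficient = 1
x_1 = 2.2500, f(x_1) = 1.750665, coefficient = 2
x_2 = 2.7500, f(x_2) = 1.049568, coefficient = 2
x_3 = 3.2500, f(x_3) = -0.351634, coefficient = 2
x_4 = 3.7500, f(x_4) = -2.143355, coefficient = 2
x_5 = 4.2500, f(x_5) = -3.803705, coefficient = 1

I ≈ (0.500000/2) × -1.471243 = -0.367811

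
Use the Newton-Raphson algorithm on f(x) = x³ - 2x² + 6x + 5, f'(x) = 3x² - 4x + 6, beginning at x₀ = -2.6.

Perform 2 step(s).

f(x) = x³ - 2x² + 6x + 5
f'(x) = 3x² - 4x + 6
x₀ = -2.6

Newton-Raphson formula: x_{n+1} = x_n - f(x_n)/f'(x_n)

Iteration 1:
  f(-2.600000) = -41.696000
  f'(-2.600000) = 36.680000
  x_1 = -2.600000 - (-41.696000)/36.680000 = -1.463250
Iteration 2:
  f(-1.463250) = -11.194662
  f'(-1.463250) = 18.276298
  x_2 = -1.463250 - (-11.194662)/18.276298 = -0.850726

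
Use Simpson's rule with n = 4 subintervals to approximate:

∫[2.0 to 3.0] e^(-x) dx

f(x) = e^(-x)
a = 2.0, b = 3.0, n = 4
h = (b - a)/n = 0.250000

Simpson's rule: (h/3)[f(x₀) + 4f(x₁) + 2f(x₂) + ... + f(xₙ)]

x_0 = 2.0000, f(x_0) = 0.135335, coefficient = 1
x_1 = 2.2500, f(x_1) = 0.105399, coefficient = 4
x_2 = 2.5000, f(x_2) = 0.082085, coefficient = 2
x_3 = 2.7500, f(x_3) = 0.063928, coefficient = 4
x_4 = 3.0000, f(x_4) = 0.049787, coefficient = 1

I ≈ (0.250000/3) × 1.026601 = 0.085550
Exact value: 0.085548
Error: 0.000002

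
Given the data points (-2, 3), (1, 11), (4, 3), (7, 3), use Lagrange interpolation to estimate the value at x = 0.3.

Lagrange interpolation formula:
P(x) = Σ yᵢ × Lᵢ(x)
where Lᵢ(x) = Π_{j≠i} (x - xⱼ)/(xᵢ - xⱼ)

L_0(0.3) = (0.3 - 1)/(-2 - 1) × (0.3 - 4)/(-2 - 4) × (0.3 - 7)/(-2 - 7) = 0.107117
L_1(0.3) = (0.3 - (-2))/(1 - (-2)) × (0.3 - 4)/(1 - 4) × (0.3 - 7)/(1 - 7) = 1.055870
L_2(0.3) = (0.3 - (-2))/(4 - (-2)) × (0.3 - 1)/(4 - 1) × (0.3 - 7)/(4 - 7) = -0.199759
L_3(0.3) = (0.3 - (-2))/(7 - (-2)) × (0.3 - 1)/(7 - 1) × (0.3 - 4)/(7 - 4) = 0.036772

P(0.3) = 3×L_0(0.3) + 11×L_1(0.3) + 3×L_2(0.3) + 3×L_3(0.3)
P(0.3) = 11.446963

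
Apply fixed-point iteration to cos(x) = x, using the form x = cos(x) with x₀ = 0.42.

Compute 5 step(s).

Equation: cos(x) = x
Fixed-point form: x = cos(x)
x₀ = 0.42

x_1 = g(0.420000) = 0.913089
x_2 = g(0.913089) = 0.611304
x_3 = g(0.611304) = 0.818900
x_4 = g(0.818900) = 0.683025
x_5 = g(0.683025) = 0.775667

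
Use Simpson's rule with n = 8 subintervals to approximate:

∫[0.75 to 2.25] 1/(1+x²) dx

f(x) = 1/(1+x²)
a = 0.75, b = 2.25, n = 8
h = (b - a)/n = 0.187500

Simpson's rule: (h/3)[f(x₀) + 4f(x₁) + 2f(x₂) + ... + f(xₙ)]

x_0 = 0.7500, f(x_0) = 0.640000, coefficient = 1
x_1 = 0.9375, f(x_1) = 0.532225, coefficient = 4
x_2 = 1.1250, f(x_2) = 0.441379, coefficient = 2
x_3 = 1.3125, f(x_3) = 0.367288, coefficient = 4
x_4 = 1.5000, f(x_4) = 0.307692, coefficient = 2
x_5 = 1.6875, f(x_5) = 0.259898, coefficient = 4
x_6 = 1.8750, f(x_6) = 0.221453, coefficient = 2
x_7 = 2.0625, f(x_7) = 0.190335, coefficient = 4
x_8 = 2.2500, f(x_8) = 0.164948, coefficient = 1

I ≈ (0.187500/3) × 8.144982 = 0.509061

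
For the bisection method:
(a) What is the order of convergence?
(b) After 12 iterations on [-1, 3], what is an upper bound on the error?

(a) Bisection has linear (order 1) convergence; the error is halved each step.

(b) Error bound = (b-a)/2^n = (3 - (-1))/2^{12}
    = 4/2^{12}

(a) 1 (linear); (b) error ≤ 9.77e-04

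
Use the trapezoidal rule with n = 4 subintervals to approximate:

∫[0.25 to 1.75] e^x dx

f(x) = e^x
a = 0.25, b = 1.75, n = 4
h = (b - a)/n = 0.375000

Trapezoidal rule: (h/2)[f(x₀) + 2f(x₁) + 2f(x₂) + ... + f(xₙ)]

x_0 = 0.2500, f(x_0) = 1.284025, coefficient = 1
x_1 = 0.6250, f(x_1) = 1.868246, coefficient = 2
x_2 = 1.0000, f(x_2) = 2.718282, coefficient = 2
x_3 = 1.3750, f(x_3) = 3.955077, coefficient = 2
x_4 = 1.7500, f(x_4) = 5.754603, coefficient = 1

I ≈ (0.375000/2) × 24.121837 = 4.522844
Exact value: 4.470577
Error: 0.052267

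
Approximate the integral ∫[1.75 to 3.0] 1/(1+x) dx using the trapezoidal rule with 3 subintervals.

f(x) = 1/(1+x)
a = 1.75, b = 3.0, n = 3
h = (b - a)/n = 0.416667

Trapezoidal rule: (h/2)[f(x₀) + 2f(x₁) + 2f(x₂) + ... + f(xₙ)]

x_0 = 1.7500, f(x_0) = 0.363636, coefficient = 1
x_1 = 2.1667, f(x_1) = 0.315789, coefficient = 2
x_2 = 2.5833, f(x_2) = 0.279070, coefficient = 2
x_3 = 3.0000, f(x_3) = 0.250000, coefficient = 1

I ≈ (0.416667/2) × 1.803355 = 0.375699
Exact value: 0.374693
Error: 0.001005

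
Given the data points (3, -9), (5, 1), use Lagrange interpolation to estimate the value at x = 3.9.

Lagrange interpolation formula:
P(x) = Σ yᵢ × Lᵢ(x)
where Lᵢ(x) = Π_{j≠i} (x - xⱼ)/(xᵢ - xⱼ)

L_0(3.9) = (3.9 - 5)/(3 - 5) = 0.550000
L_1(3.9) = (3.9 - 3)/(5 - 3) = 0.450000

P(3.9) = (-9)×L_0(3.9) + 1×L_1(3.9)
P(3.9) = -4.500000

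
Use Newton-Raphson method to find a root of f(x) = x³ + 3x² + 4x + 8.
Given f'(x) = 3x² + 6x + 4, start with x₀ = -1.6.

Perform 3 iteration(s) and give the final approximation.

f(x) = x³ + 3x² + 4x + 8
f'(x) = 3x² + 6x + 4
x₀ = -1.6

Newton-Raphson formula: x_{n+1} = x_n - f(x_n)/f'(x_n)

Iteration 1:
  f(-1.600000) = 5.184000
  f'(-1.600000) = 2.080000
  x_1 = -1.600000 - 5.184000/2.080000 = -4.092308
Iteration 2:
  f(-4.092308) = -26.662088
  f'(-4.092308) = 29.687101
  x_2 = -4.092308 - (-26.662088)/29.687101 = -3.194204
Iteration 3:
  f(-3.194204) = -6.758271
  f'(-3.194204) = 15.443596
  x_3 = -3.194204 - (-6.758271)/15.443596 = -2.756594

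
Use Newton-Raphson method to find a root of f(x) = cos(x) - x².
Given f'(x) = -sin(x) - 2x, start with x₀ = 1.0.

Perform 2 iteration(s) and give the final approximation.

f(x) = cos(x) - x²
f'(x) = -sin(x) - 2x
x₀ = 1.0

Newton-Raphson formula: x_{n+1} = x_n - f(x_n)/f'(x_n)

Iteration 1:
  f(1.000000) = -0.459698
  f'(1.000000) = -2.841471
  x_1 = 1.000000 - (-0.459698)/(-2.841471) = 0.838218
Iteration 2:
  f(0.838218) = -0.033822
  f'(0.838218) = -2.419890
  x_2 = 0.838218 - (-0.033822)/(-2.419890) = 0.824242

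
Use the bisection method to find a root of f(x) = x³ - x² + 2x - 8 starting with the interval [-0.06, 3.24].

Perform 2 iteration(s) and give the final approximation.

f(x) = x³ - x² + 2x - 8
Initial interval: [-0.06, 3.24]

Iteration 1:
  c_1 = (-0.060000 + 3.240000)/2 = 1.590000
  f(c_1) = f(1.590000) = -3.328421
  f(a) × f(c) ≥ 0, new interval: [1.590000, 3.240000]
Iteration 2:
  c_2 = (1.590000 + 3.240000)/2 = 2.415000
  f(c_2) = f(2.415000) = 5.082598
  f(a) × f(c) < 0, new interval: [1.590000, 2.415000]

After 2 iteration(s), the approximation is c_2 = 2.415000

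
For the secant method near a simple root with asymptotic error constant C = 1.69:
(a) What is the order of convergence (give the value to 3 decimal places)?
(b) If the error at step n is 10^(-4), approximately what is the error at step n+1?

(a) Secant method has superlinear convergence with order φ = (1+√5)/2 ≈ 1.618.
    This means |e_{n+1}| ≈ C|e_n|^1.618.

(b) With |e_n| = 10^(-4) and C = 1.69:
    |e_{n+1}| ≈ 1.69 × (10^(-4))^1.618 = 1.69 × 10^(-6.47)

(a) ≈ 1.618 (golden ratio); (b) |e_{n+1}| ≈ 5.698e-07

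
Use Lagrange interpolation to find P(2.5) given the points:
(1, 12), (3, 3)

Lagrange interpolation formula:
P(x) = Σ yᵢ × Lᵢ(x)
where Lᵢ(x) = Π_{j≠i} (x - xⱼ)/(xᵢ - xⱼ)

L_0(2.5) = (2.5 - 3)/(1 - 3) = 0.250000
L_1(2.5) = (2.5 - 1)/(3 - 1) = 0.750000

P(2.5) = 12×L_0(2.5) + 3×L_1(2.5)
P(2.5) = 5.250000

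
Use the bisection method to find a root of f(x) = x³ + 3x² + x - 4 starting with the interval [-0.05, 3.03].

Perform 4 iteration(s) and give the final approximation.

f(x) = x³ + 3x² + x - 4
Initial interval: [-0.05, 3.03]

Iteration 1:
  c_1 = (-0.050000 + 3.030000)/2 = 1.490000
  f(c_1) = f(1.490000) = 7.458249
  f(a) × f(c) < 0, new interval: [-0.050000, 1.490000]
Iteration 2:
  c_2 = (-0.050000 + 1.490000)/2 = 0.720000
  f(c_2) = f(0.720000) = -1.351552
  f(a) × f(c) ≥ 0, new interval: [0.720000, 1.490000]
Iteration 3:
  c_3 = (0.720000 + 1.490000)/2 = 1.105000
  f(c_3) = f(1.105000) = 2.117308
  f(a) × f(c) < 0, new interval: [0.720000, 1.105000]
Iteration 4:
  c_4 = (0.720000 + 1.105000)/2 = 0.912500
  f(c_4) = f(0.912500) = 0.170268
  f(a) × f(c) < 0, new interval: [0.720000, 0.912500]

After 4 iteration(s), the approximation is c_4 = 0.912500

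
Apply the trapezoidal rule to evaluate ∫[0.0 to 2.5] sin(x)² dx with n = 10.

f(x) = sin(x)²
a = 0.0, b = 2.5, n = 10
h = (b - a)/n = 0.250000

Trapezoidal rule: (h/2)[f(x₀) + 2f(x₁) + 2f(x₂) + ... + f(xₙ)]

x_0 = 0.0000, f(x_0) = 0.000000, coefficient = 1
x_1 = 0.2500, f(x_1) = 0.061209, coefficient = 2
x_2 = 0.5000, f(x_2) = 0.229849, coefficient = 2
x_3 = 0.7500, f(x_3) = 0.464631, coefficient = 2
x_4 = 1.0000, f(x_4) = 0.708073, coefficient = 2
x_5 = 1.2500, f(x_5) = 0.900572, coefficient = 2
x_6 = 1.5000, f(x_6) = 0.994996, coefficient = 2
x_7 = 1.7500, f(x_7) = 0.968228, coefficient = 2
x_8 = 2.0000, f(x_8) = 0.826822, coefficient = 2
x_9 = 2.2500, f(x_9) = 0.605398, coefficient = 2
x_10 = 2.5000, f(x_10) = 0.358169, coefficient = 1

I ≈ (0.250000/2) × 11.877726 = 1.484716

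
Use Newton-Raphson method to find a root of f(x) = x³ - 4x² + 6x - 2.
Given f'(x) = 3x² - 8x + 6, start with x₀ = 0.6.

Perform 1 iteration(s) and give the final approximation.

f(x) = x³ - 4x² + 6x - 2
f'(x) = 3x² - 8x + 6
x₀ = 0.6

Newton-Raphson formula: x_{n+1} = x_n - f(x_n)/f'(x_n)

Iteration 1:
  f(0.600000) = 0.376000
  f'(0.600000) = 2.280000
  x_1 = 0.600000 - 0.376000/2.280000 = 0.435088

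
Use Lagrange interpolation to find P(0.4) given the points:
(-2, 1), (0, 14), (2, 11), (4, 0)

Lagrange interpolation formula:
P(x) = Σ yᵢ × Lᵢ(x)
where Lᵢ(x) = Π_{j≠i} (x - xⱼ)/(xᵢ - xⱼ)

L_0(0.4) = (0.4 - 0)/(-2 - 0) × (0.4 - 2)/(-2 - 2) × (0.4 - 4)/(-2 - 4) = -0.048000
L_1(0.4) = (0.4 - (-2))/(0 - (-2)) × (0.4 - 2)/(0 - 2) × (0.4 - 4)/(0 - 4) = 0.864000
L_2(0.4) = (0.4 - (-2))/(2 - (-2)) × (0.4 - 0)/(2 - 0) × (0.4 - 4)/(2 - 4) = 0.216000
L_3(0.4) = (0.4 - (-2))/(4 - (-2)) × (0.4 - 0)/(4 - 0) × (0.4 - 2)/(4 - 2) = -0.032000

P(0.4) = 1×L_0(0.4) + 14×L_1(0.4) + 11×L_2(0.4) + 0×L_3(0.4)
P(0.4) = 14.424000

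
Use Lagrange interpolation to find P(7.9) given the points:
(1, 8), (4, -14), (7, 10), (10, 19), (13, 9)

Lagrange interpolation formula:
P(x) = Σ yᵢ × Lᵢ(x)
where Lᵢ(x) = Π_{j≠i} (x - xⱼ)/(xᵢ - xⱼ)

L_0(7.9) = (7.9 - 4)/(1 - 4) × (7.9 - 7)/(1 - 7) × (7.9 - 10)/(1 - 10) × (7.9 - 13)/(1 - 13) = 0.019338
L_1(7.9) = (7.9 - 1)/(4 - 1) × (7.9 - 7)/(4 - 7) × (7.9 - 10)/(4 - 10) × (7.9 - 13)/(4 - 13) = -0.136850
L_2(7.9) = (7.9 - 1)/(7 - 1) × (7.9 - 4)/(7 - 4) × (7.9 - 10)/(7 - 10) × (7.9 - 13)/(7 - 13) = 0.889525
L_3(7.9) = (7.9 - 1)/(10 - 1) × (7.9 - 4)/(10 - 4) × (7.9 - 7)/(10 - 7) × (7.9 - 13)/(10 - 13) = 0.254150
L_4(7.9) = (7.9 - 1)/(13 - 1) × (7.9 - 4)/(13 - 4) × (7.9 - 7)/(13 - 7) × (7.9 - 10)/(13 - 10) = -0.026163

P(7.9) = 8×L_0(7.9) + (-14)×L_1(7.9) + 10×L_2(7.9) + 19×L_3(7.9) + 9×L_4(7.9)
P(7.9) = 15.559238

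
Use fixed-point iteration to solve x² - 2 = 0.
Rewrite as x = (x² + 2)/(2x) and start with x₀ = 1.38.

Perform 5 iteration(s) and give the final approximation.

Equation: x² - 2 = 0
Fixed-point form: x = (x² + 2)/(2x)
x₀ = 1.38

x_1 = g(1.380000) = 1.414638
x_2 = g(1.414638) = 1.414214
x_3 = g(1.414214) = 1.414214
x_4 = g(1.414214) = 1.414214
x_5 = g(1.414214) = 1.414214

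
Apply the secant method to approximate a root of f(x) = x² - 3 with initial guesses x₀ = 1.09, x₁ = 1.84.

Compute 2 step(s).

f(x) = x² - 3
x₀ = 1.09, x₁ = 1.84

Secant formula: x_{n+1} = x_n - f(x_n)(x_n - x_{n-1})/(f(x_n) - f(x_{n-1}))

Iteration 1:
  f(1.090000) = -1.811900
  f(1.840000) = 0.385600
  x_2 = 1.840000 - 0.385600×(1.840000 - 1.090000)/(0.385600 - (-1.811900))
       = 1.708396
Iteration 2:
  f(1.840000) = 0.385600
  f(1.708396) = -0.081383
  x_3 = 1.708396 - (-0.081383)×(1.708396 - 1.840000)/(-0.081383 - 0.385600)
       = 1.731331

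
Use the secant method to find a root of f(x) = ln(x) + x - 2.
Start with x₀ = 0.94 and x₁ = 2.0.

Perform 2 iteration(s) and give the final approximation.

f(x) = ln(x) + x - 2
x₀ = 0.94, x₁ = 2.0

Secant formula: x_{n+1} = x_n - f(x_n)(x_n - x_{n-1})/(f(x_n) - f(x_{n-1}))

Iteration 1:
  f(0.940000) = -1.121875
  f(2.000000) = 0.693147
  x_2 = 2.000000 - 0.693147×(2.000000 - 0.940000)/(0.693147 - (-1.121875))
       = 1.595192
Iteration 2:
  f(2.000000) = 0.693147
  f(1.595192) = 0.062186
  x_3 = 1.595192 - 0.062186×(1.595192 - 2.000000)/(0.062186 - 0.693147)
       = 1.555295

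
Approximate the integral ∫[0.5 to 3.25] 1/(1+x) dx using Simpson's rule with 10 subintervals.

f(x) = 1/(1+x)
a = 0.5, b = 3.25, n = 10
h = (b - a)/n = 0.275000

Simpson's rule: (h/3)[f(x₀) + 4f(x₁) + 2f(x₂) + ... + f(xₙ)]

x_0 = 0.5000, f(x_0) = 0.666667, coefficient = 1
x_1 = 0.7750, f(x_1) = 0.563380, coefficient = 4
x_2 = 1.0500, f(x_2) = 0.487805, coefficient = 2
x_3 = 1.3250, f(x_3) = 0.430108, coefficient = 4
x_4 = 1.6000, f(x_4) = 0.384615, coefficient = 2
x_5 = 1.8750, f(x_5) = 0.347826, coefficient = 4
x_6 = 2.1500, f(x_6) = 0.317460, coefficient = 2
x_7 = 2.4250, f(x_7) = 0.291971, coefficient = 4
x_8 = 2.7000, f(x_8) = 0.270270, coefficient = 2
x_9 = 2.9750, f(x_9) = 0.251572, coefficient = 4
x_10 = 3.2500, f(x_10) = 0.235294, coefficient = 1

I ≈ (0.275000/3) × 11.361691 = 1.041488
Exact value: 1.041454
Error: 0.000034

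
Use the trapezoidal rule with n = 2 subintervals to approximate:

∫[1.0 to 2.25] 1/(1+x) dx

f(x) = 1/(1+x)
a = 1.0, b = 2.25, n = 2
h = (b - a)/n = 0.625000

Trapezoidal rule: (h/2)[f(x₀) + 2f(x₁) + 2f(x₂) + ... + f(xₙ)]

x_0 = 1.0000, f(x_0) = 0.500000, coefficient = 1
x_1 = 1.6250, f(x_1) = 0.380952, coefficient = 2
x_2 = 2.2500, f(x_2) = 0.307692, coefficient = 1

I ≈ (0.625000/2) × 1.569597 = 0.490499
Exact value: 0.485508
Error: 0.004991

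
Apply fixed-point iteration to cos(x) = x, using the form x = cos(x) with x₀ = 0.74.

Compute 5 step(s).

Equation: cos(x) = x
Fixed-point form: x = cos(x)
x₀ = 0.74

x_1 = g(0.740000) = 0.738469
x_2 = g(0.738469) = 0.739500
x_3 = g(0.739500) = 0.738805
x_4 = g(0.738805) = 0.739274
x_5 = g(0.739274) = 0.738958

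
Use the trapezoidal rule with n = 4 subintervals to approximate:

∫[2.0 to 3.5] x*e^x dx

f(x) = x*e^x
a = 2.0, b = 3.5, n = 4
h = (b - a)/n = 0.375000

Trapezoidal rule: (h/2)[f(x₀) + 2f(x₁) + 2f(x₂) + ... + f(xₙ)]

x_0 = 2.0000, f(x_0) = 14.778112, coefficient = 1
x_1 = 2.3750, f(x_1) = 25.533656, coefficient = 2
x_2 = 2.7500, f(x_2) = 43.017238, coefficient = 2
x_3 = 3.1250, f(x_3) = 71.124672, coefficient = 2
x_4 = 3.5000, f(x_4) = 115.904082, coefficient = 1

I ≈ (0.375000/2) × 410.033326 = 76.881249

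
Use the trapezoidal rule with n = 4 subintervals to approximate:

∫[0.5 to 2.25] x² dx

f(x) = x²
a = 0.5, b = 2.25, n = 4
h = (b - a)/n = 0.437500

Trapezoidal rule: (h/2)[f(x₀) + 2f(x₁) + 2f(x₂) + ... + f(xₙ)]

x_0 = 0.5000, f(x_0) = 0.250000, coefficient = 1
x_1 = 0.9375, f(x_1) = 0.878906, coefficient = 2
x_2 = 1.3750, f(x_2) = 1.890625, coefficient = 2
x_3 = 1.8125, f(x_3) = 3.285156, coefficient = 2
x_4 = 2.2500, f(x_4) = 5.062500, coefficient = 1

I ≈ (0.437500/2) × 17.421875 = 3.811035
Exact value: 3.755208
Error: 0.055827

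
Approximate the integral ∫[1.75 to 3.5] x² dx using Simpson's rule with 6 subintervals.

f(x) = x²
a = 1.75, b = 3.5, n = 6
h = (b - a)/n = 0.291667

Simpson's rule: (h/3)[f(x₀) + 4f(x₁) + 2f(x₂) + ... + f(xₙ)]

x_0 = 1.7500, f(x_0) = 3.062500, coefficient = 1
x_1 = 2.0417, f(x_1) = 4.168403, coefficient = 4
x_2 = 2.3333, f(x_2) = 5.444444, coefficient = 2
x_3 = 2.6250, f(x_3) = 6.890625, coefficient = 4
x_4 = 2.9167, f(x_4) = 8.506944, coefficient = 2
x_5 = 3.2083, f(x_5) = 10.293403, coefficient = 4
x_6 = 3.5000, f(x_6) = 12.250000, coefficient = 1

I ≈ (0.291667/3) × 128.625000 = 12.505208
Exact value: 12.505208
Error: 0.000000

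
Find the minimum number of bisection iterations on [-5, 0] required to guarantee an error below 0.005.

We need (b-a)/2^n ≤ 0.005
(0 - (-5))/2^n ≤ 0.005
5/2^n ≤ 0.005
2^n ≥ 1000
n ≥ log₂(1000) = 9.97
n ≥ 10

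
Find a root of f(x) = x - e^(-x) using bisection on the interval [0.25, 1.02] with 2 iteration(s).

f(x) = x - e^(-x)
Initial interval: [0.25, 1.02]

Iteration 1:
  c_1 = (0.250000 + 1.020000)/2 = 0.635000
  f(c_1) = f(0.635000) = 0.105065
  f(a) × f(c) < 0, new interval: [0.250000, 0.635000]
Iteration 2:
  c_2 = (0.250000 + 0.635000)/2 = 0.442500
  f(c_2) = f(0.442500) = -0.199928
  f(a) × f(c) ≥ 0, new interval: [0.442500, 0.635000]

After 2 iteration(s), the approximation is c_2 = 0.442500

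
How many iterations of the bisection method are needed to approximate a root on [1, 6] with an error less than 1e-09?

We need (b-a)/2^n ≤ 1e-09
(6 - 1)/2^n ≤ 1e-09
5/2^n ≤ 1e-09
2^n ≥ 5000000000
n ≥ log₂(5000000000) = 32.22
n ≥ 33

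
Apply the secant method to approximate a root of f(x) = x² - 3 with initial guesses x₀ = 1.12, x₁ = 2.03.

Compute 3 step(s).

f(x) = x² - 3
x₀ = 1.12, x₁ = 2.03

Secant formula: x_{n+1} = x_n - f(x_n)(x_n - x_{n-1})/(f(x_n) - f(x_{n-1}))

Iteration 1:
  f(1.120000) = -1.745600
  f(2.030000) = 1.120900
  x_2 = 2.030000 - 1.120900×(2.030000 - 1.120000)/(1.120900 - (-1.745600))
       = 1.674159
Iteration 2:
  f(2.030000) = 1.120900
  f(1.674159) = -0.197193
  x_3 = 1.674159 - (-0.197193)×(1.674159 - 2.030000)/(-0.197193 - 1.120900)
       = 1.727394
Iteration 3:
  f(1.674159) = -0.197193
  f(1.727394) = -0.016109
  x_4 = 1.727394 - (-0.016109)×(1.727394 - 1.674159)/(-0.016109 - (-0.197193))
       = 1.732130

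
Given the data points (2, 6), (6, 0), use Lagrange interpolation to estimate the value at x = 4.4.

Lagrange interpolation formula:
P(x) = Σ yᵢ × Lᵢ(x)
where Lᵢ(x) = Π_{j≠i} (x - xⱼ)/(xᵢ - xⱼ)

L_0(4.4) = (4.4 - 6)/(2 - 6) = 0.400000
L_1(4.4) = (4.4 - 2)/(6 - 2) = 0.600000

P(4.4) = 6×L_0(4.4) + 0×L_1(4.4)
P(4.4) = 2.400000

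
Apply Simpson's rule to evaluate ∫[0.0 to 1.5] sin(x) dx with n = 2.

f(x) = sin(x)
a = 0.0, b = 1.5, n = 2
h = (b - a)/n = 0.750000

Simpson's rule: (h/3)[f(x₀) + 4f(x₁) + 2f(x₂) + ... + f(xₙ)]

x_0 = 0.0000, f(x_0) = 0.000000, coefficient = 1
x_1 = 0.7500, f(x_1) = 0.681639, coefficient = 4
x_2 = 1.5000, f(x_2) = 0.997495, coefficient = 1

I ≈ (0.750000/3) × 3.724050 = 0.931013
Exact value: 0.929263
Error: 0.001750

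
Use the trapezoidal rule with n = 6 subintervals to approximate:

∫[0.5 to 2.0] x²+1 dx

f(x) = x²+1
a = 0.5, b = 2.0, n = 6
h = (b - a)/n = 0.250000

Trapezoidal rule: (h/2)[f(x₀) + 2f(x₁) + 2f(x₂) + ... + f(xₙ)]

x_0 = 0.5000, f(x_0) = 1.250000, coefficient = 1
x_1 = 0.7500, f(x_1) = 1.562500, coefficient = 2
x_2 = 1.0000, f(x_2) = 2.000000, coefficient = 2
x_3 = 1.2500, f(x_3) = 2.562500, coefficient = 2
x_4 = 1.5000, f(x_4) = 3.250000, coefficient = 2
x_5 = 1.7500, f(x_5) = 4.062500, coefficient = 2
x_6 = 2.0000, f(x_6) = 5.000000, coefficient = 1

I ≈ (0.250000/2) × 33.125000 = 4.140625
Exact value: 4.125000
Error: 0.015625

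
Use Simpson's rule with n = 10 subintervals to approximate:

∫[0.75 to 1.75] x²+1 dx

f(x) = x²+1
a = 0.75, b = 1.75, n = 10
h = (b - a)/n = 0.100000

Simpson's rule: (h/3)[f(x₀) + 4f(x₁) + 2f(x₂) + ... + f(xₙ)]

x_0 = 0.7500, f(x_0) = 1.562500, coefficient = 1
x_1 = 0.8500, f(x_1) = 1.722500, coefficient = 4
x_2 = 0.9500, f(x_2) = 1.902500, coefficient = 2
x_3 = 1.0500, f(x_3) = 2.102500, coefficient = 4
x_4 = 1.1500, f(x_4) = 2.322500, coefficient = 2
x_5 = 1.2500, f(x_5) = 2.562500, coefficient = 4
x_6 = 1.3500, f(x_6) = 2.822500, coefficient = 2
x_7 = 1.4500, f(x_7) = 3.102500, coefficient = 4
x_8 = 1.5500, f(x_8) = 3.402500, coefficient = 2
x_9 = 1.6500, f(x_9) = 3.722500, coefficient = 4
x_10 = 1.7500, f(x_10) = 4.062500, coefficient = 1

I ≈ (0.100000/3) × 79.375000 = 2.645833
Exact value: 2.645833
Error: 0.000000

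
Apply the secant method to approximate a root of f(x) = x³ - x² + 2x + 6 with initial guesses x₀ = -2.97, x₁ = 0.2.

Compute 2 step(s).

f(x) = x³ - x² + 2x + 6
x₀ = -2.97, x₁ = 0.2

Secant formula: x_{n+1} = x_n - f(x_n)(x_n - x_{n-1})/(f(x_n) - f(x_{n-1}))

Iteration 1:
  f(-2.970000) = -34.958973
  f(0.200000) = 6.368000
  x_2 = 0.200000 - 6.368000×(0.200000 - (-2.970000))/(6.368000 - (-34.958973))
       = -0.288460
Iteration 2:
  f(0.200000) = 6.368000
  f(-0.288460) = 5.315869
  x_3 = -0.288460 - 5.315869×(-0.288460 - 0.200000)/(5.315869 - 6.368000)
       = -2.756392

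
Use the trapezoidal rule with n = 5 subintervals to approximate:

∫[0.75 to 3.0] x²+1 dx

f(x) = x²+1
a = 0.75, b = 3.0, n = 5
h = (b - a)/n = 0.450000

Trapezoidal rule: (h/2)[f(x₀) + 2f(x₁) + 2f(x₂) + ... + f(xₙ)]

x_0 = 0.7500, f(x_0) = 1.562500, coefficient = 1
x_1 = 1.2000, f(x_1) = 2.440000, coefficient = 2
x_2 = 1.6500, f(x_2) = 3.722500, coefficient = 2
x_3 = 2.1000, f(x_3) = 5.410000, coefficient = 2
x_4 = 2.5500, f(x_4) = 7.502500, coefficient = 2
x_5 = 3.0000, f(x_5) = 10.000000, coefficient = 1

I ≈ (0.450000/2) × 49.712500 = 11.185313
Exact value: 11.109375
Error: 0.075938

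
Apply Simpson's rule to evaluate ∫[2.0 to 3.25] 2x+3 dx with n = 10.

f(x) = 2x+3
a = 2.0, b = 3.25, n = 10
h = (b - a)/n = 0.125000

Simpson's rule: (h/3)[f(x₀) + 4f(x₁) + 2f(x₂) + ... + f(xₙ)]

x_0 = 2.0000, f(x_0) = 7.000000, coefficient = 1
x_1 = 2.1250, f(x_1) = 7.250000, coefficient = 4
x_2 = 2.2500, f(x_2) = 7.500000, coefficient = 2
x_3 = 2.3750, f(x_3) = 7.750000, coefficient = 4
x_4 = 2.5000, f(x_4) = 8.000000, coefficient = 2
x_5 = 2.6250, f(x_5) = 8.250000, coefficient = 4
x_6 = 2.7500, f(x_6) = 8.500000, coefficient = 2
x_7 = 2.8750, f(x_7) = 8.750000, coefficient = 4
x_8 = 3.0000, f(x_8) = 9.000000, coefficient = 2
x_9 = 3.1250, f(x_9) = 9.250000, coefficient = 4
x_10 = 3.2500, f(x_10) = 9.500000, coefficient = 1

I ≈ (0.125000/3) × 247.500000 = 10.312500
Exact value: 10.312500
Error: 0.000000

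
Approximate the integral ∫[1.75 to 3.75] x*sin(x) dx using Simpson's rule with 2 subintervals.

f(x) = x*sin(x)
a = 1.75, b = 3.75, n = 2
h = (b - a)/n = 1.000000

Simpson's rule: (h/3)[f(x₀) + 4f(x₁) + 2f(x₂) + ... + f(xₙ)]

x_0 = 1.7500, f(x_0) = 1.721975, coefficient = 1
x_1 = 2.7500, f(x_1) = 1.049568, coefficient = 4
x_2 = 3.7500, f(x_2) = -2.143355, coefficient = 1

I ≈ (1.000000/3) × 3.776891 = 1.258964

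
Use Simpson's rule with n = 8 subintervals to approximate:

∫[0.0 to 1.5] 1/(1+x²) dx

f(x) = 1/(1+x²)
a = 0.0, b = 1.5, n = 8
h = (b - a)/n = 0.187500

Simpson's rule: (h/3)[f(x₀) + 4f(x₁) + 2f(x₂) + ... + f(xₙ)]

x_0 = 0.0000, f(x_0) = 1.000000, coefficient = 1
x_1 = 0.1875, f(x_1) = 0.966038, coefficient = 4
x_2 = 0.3750, f(x_2) = 0.876712, coefficient = 2
x_3 = 0.5625, f(x_3) = 0.759644, coefficient = 4
x_4 = 0.7500, f(x_4) = 0.640000, coefficient = 2
x_5 = 0.9375, f(x_5) = 0.532225, coefficient = 4
x_6 = 1.1250, f(x_6) = 0.441379, coefficient = 2
x_7 = 1.3125, f(x_7) = 0.367288, coefficient = 4
x_8 = 1.5000, f(x_8) = 0.307692, coefficient = 1

I ≈ (0.187500/3) × 15.724654 = 0.982791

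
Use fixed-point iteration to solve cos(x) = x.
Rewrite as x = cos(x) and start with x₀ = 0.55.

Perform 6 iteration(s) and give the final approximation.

Equation: cos(x) = x
Fixed-point form: x = cos(x)
x₀ = 0.55

x_1 = g(0.550000) = 0.852525
x_2 = g(0.852525) = 0.658084
x_3 = g(0.658084) = 0.791165
x_4 = g(0.791165) = 0.703017
x_5 = g(0.703017) = 0.762895
x_6 = g(0.762895) = 0.722839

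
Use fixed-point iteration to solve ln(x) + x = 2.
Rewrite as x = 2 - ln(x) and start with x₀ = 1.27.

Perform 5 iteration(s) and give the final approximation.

Equation: ln(x) + x = 2
Fixed-point form: x = 2 - ln(x)
x₀ = 1.27

x_1 = g(1.270000) = 1.760983
x_2 = g(1.760983) = 1.434128
x_3 = g(1.434128) = 1.639443
x_4 = g(1.639443) = 1.505643
x_5 = g(1.505643) = 1.590780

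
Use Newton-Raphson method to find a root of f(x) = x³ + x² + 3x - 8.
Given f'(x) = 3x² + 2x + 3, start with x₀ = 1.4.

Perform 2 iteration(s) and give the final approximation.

f(x) = x³ + x² + 3x - 8
f'(x) = 3x² + 2x + 3
x₀ = 1.4

Newton-Raphson formula: x_{n+1} = x_n - f(x_n)/f'(x_n)

Iteration 1:
  f(1.400000) = 0.904000
  f'(1.400000) = 11.680000
  x_1 = 1.400000 - 0.904000/11.680000 = 1.322603
Iteration 2:
  f(1.322603) = 0.030686
  f'(1.322603) = 10.893040
  x_2 = 1.322603 - 0.030686/10.893040 = 1.319786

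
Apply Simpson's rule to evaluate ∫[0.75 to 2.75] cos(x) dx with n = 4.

f(x) = cos(x)
a = 0.75, b = 2.75, n = 4
h = (b - a)/n = 0.500000

Simpson's rule: (h/3)[f(x₀) + 4f(x₁) + 2f(x₂) + ... + f(xₙ)]

x_0 = 0.7500, f(x_0) = 0.731689, coefficient = 1
x_1 = 1.2500, f(x_1) = 0.315322, coefficient = 4
x_2 = 1.7500, f(x_2) = -0.178246, coefficient = 2
x_3 = 2.2500, f(x_3) = -0.628174, coefficient = 4
x_4 = 2.7500, f(x_4) = -0.924302, coefficient = 1

I ≈ (0.500000/3) × -1.800511 = -0.300085
Exact value: -0.299978
Error: 0.000107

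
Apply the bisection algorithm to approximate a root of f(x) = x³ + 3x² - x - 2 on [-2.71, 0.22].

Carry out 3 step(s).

f(x) = x³ + 3x² - x - 2
Initial interval: [-2.71, 0.22]

Iteration 1:
  c_1 = (-2.710000 + 0.220000)/2 = -1.245000
  f(c_1) = f(-1.245000) = 1.965294
  f(a) × f(c) ≥ 0, new interval: [-1.245000, 0.220000]
Iteration 2:
  c_2 = (-1.245000 + 0.220000)/2 = -0.512500
  f(c_2) = f(-0.512500) = -0.834143
  f(a) × f(c) < 0, new interval: [-1.245000, -0.512500]
Iteration 3:
  c_3 = (-1.245000 + (-0.512500))/2 = -0.878750
  f(c_3) = f(-0.878750) = 0.516783
  f(a) × f(c) ≥ 0, new interval: [-0.878750, -0.512500]

After 3 iteration(s), the approximation is c_3 = -0.878750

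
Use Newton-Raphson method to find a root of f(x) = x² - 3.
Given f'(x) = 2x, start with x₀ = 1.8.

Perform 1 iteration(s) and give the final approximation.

f(x) = x² - 3
f'(x) = 2x
x₀ = 1.8

Newton-Raphson formula: x_{n+1} = x_n - f(x_n)/f'(x_n)

Iteration 1:
  f(1.800000) = 0.240000
  f'(1.800000) = 3.600000
  x_1 = 1.800000 - 0.240000/3.600000 = 1.733333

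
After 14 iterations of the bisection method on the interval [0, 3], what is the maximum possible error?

Bisection error bound: |error| ≤ (b-a)/2^n
|error| ≤ (3 - 0)/2^14 = 3/2^14
|error| ≤ 0.0001831055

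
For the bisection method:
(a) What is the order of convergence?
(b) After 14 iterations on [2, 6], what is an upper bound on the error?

(a) Bisection has linear (order 1) convergence; the error is halved each step.

(b) Error bound = (b-a)/2^n = (6 - 2)/2^{14}
    = 4/2^{14}

(a) 1 (linear); (b) error ≤ 2.44e-04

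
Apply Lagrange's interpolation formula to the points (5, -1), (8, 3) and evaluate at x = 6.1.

Lagrange interpolation formula:
P(x) = Σ yᵢ × Lᵢ(x)
where Lᵢ(x) = Π_{j≠i} (x - xⱼ)/(xᵢ - xⱼ)

L_0(6.1) = (6.1 - 8)/(5 - 8) = 0.633333
L_1(6.1) = (6.1 - 5)/(8 - 5) = 0.366667

P(6.1) = (-1)×L_0(6.1) + 3×L_1(6.1)
P(6.1) = 0.466667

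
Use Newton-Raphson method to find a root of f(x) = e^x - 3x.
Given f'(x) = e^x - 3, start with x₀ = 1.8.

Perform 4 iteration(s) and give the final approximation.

f(x) = e^x - 3x
f'(x) = e^x - 3
x₀ = 1.8

Newton-Raphson formula: x_{n+1} = x_n - f(x_n)/f'(x_n)

Iteration 1:
  f(1.800000) = 0.649647
  f'(1.800000) = 3.049647
  x_1 = 1.800000 - 0.649647/3.049647 = 1.586976
Iteration 2:
  f(1.586976) = 0.128015
  f'(1.586976) = 1.888943
  x_2 = 1.586976 - 0.128015/1.888943 = 1.519206
Iteration 3:
  f(1.519206) = 0.010978
  f'(1.519206) = 1.568595
  x_3 = 1.519206 - 0.010978/1.568595 = 1.512207
Iteration 4:
  f(1.512207) = 0.000112
  f'(1.512207) = 1.536733
  x_4 = 1.512207 - 0.000112/1.536733 = 1.512135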